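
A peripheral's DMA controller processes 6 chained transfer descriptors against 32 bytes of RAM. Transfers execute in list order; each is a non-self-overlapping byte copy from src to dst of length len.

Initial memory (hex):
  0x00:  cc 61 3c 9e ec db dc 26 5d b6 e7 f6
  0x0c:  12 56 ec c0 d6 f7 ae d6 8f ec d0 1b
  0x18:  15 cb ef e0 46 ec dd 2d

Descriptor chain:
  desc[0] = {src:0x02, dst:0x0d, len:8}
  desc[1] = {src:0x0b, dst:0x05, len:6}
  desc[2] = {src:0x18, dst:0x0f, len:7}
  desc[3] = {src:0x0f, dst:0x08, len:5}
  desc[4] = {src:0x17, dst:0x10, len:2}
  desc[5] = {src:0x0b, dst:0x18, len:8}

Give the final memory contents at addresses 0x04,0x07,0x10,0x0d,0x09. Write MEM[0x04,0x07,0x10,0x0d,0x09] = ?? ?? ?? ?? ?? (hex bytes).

MEM[0x04,0x07,0x10,0x0d,0x09] = ec 3c 1b 3c cb

[0] 0x02->0x0d len=8 : 3c 9e ec db dc 26 5d b6
[1] 0x0b->0x05 len=6 : f6 12 3c 9e ec db
[2] 0x18->0x0f len=7 : 15 cb ef e0 46 ec dd
[3] 0x0f->0x08 len=5 : 15 cb ef e0 46
[4] 0x17->0x10 len=2 : 1b 15
[5] 0x0b->0x18 len=8 : e0 46 3c 9e 15 1b 15 e0
query mem[0x04]=0xec, mem[0x07]=0x3c, mem[0x10]=0x1b, mem[0x0d]=0x3c, mem[0x09]=0xcb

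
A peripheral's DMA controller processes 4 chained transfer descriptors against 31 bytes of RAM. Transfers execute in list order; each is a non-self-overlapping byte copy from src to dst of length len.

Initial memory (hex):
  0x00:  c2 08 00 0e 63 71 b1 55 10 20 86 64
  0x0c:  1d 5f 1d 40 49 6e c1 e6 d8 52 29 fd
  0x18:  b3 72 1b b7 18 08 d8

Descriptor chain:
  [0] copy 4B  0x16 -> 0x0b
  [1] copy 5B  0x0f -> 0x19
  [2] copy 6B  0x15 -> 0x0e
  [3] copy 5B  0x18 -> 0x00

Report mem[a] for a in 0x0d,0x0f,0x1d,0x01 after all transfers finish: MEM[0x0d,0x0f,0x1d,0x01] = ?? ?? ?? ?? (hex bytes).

MEM[0x0d,0x0f,0x1d,0x01] = b3 29 e6 40

[0] 0x16->0x0b len=4 : 29 fd b3 72
[1] 0x0f->0x19 len=5 : 40 49 6e c1 e6
[2] 0x15->0x0e len=6 : 52 29 fd b3 40 49
[3] 0x18->0x00 len=5 : b3 40 49 6e c1
query mem[0x0d]=0xb3, mem[0x0f]=0x29, mem[0x1d]=0xe6, mem[0x01]=0x40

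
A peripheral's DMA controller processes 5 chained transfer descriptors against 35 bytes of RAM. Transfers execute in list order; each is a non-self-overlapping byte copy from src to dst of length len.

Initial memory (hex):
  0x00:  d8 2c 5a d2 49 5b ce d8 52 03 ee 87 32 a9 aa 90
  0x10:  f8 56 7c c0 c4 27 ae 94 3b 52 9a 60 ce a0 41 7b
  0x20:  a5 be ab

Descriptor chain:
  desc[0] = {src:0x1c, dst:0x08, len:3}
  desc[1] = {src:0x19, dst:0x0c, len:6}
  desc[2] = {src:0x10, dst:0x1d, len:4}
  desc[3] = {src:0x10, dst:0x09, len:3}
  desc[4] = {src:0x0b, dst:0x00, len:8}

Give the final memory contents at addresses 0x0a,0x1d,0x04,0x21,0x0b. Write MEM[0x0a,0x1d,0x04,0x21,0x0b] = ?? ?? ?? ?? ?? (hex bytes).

MEM[0x0a,0x1d,0x04,0x21,0x0b] = 41 a0 ce be 7c

#0 dst[0x08+3] := {0xce,0xa0,0x41}
#1 dst[0x0c+6] := {0x52,0x9a,0x60,0xce,0xa0,0x41}
#2 dst[0x1d+4] := {0xa0,0x41,0x7c,0xc0}
#3 dst[0x09+3] := {0xa0,0x41,0x7c}
#4 dst[0x00+8] := {0x7c,0x52,0x9a,0x60,0xce,0xa0,0x41,0x7c}
query mem[0x0a]=0x41, mem[0x1d]=0xa0, mem[0x04]=0xce, mem[0x21]=0xbe, mem[0x0b]=0x7c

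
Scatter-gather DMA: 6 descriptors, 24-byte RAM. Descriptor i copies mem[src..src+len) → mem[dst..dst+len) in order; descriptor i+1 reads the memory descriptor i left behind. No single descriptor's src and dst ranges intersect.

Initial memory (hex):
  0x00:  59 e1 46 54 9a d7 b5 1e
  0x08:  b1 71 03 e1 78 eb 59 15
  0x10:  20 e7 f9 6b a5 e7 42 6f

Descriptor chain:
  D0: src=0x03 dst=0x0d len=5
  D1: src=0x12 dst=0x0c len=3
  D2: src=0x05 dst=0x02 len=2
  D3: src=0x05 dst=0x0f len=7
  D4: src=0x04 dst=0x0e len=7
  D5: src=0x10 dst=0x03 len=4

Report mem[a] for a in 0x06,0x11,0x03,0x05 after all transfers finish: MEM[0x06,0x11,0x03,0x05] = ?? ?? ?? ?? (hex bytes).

MEM[0x06,0x11,0x03,0x05] = 71 1e b5 b1

#0 dst[0x0d+5] := {0x54,0x9a,0xd7,0xb5,0x1e}
#1 dst[0x0c+3] := {0xf9,0x6b,0xa5}
#2 dst[0x02+2] := {0xd7,0xb5}
#3 dst[0x0f+7] := {0xd7,0xb5,0x1e,0xb1,0x71,0x03,0xe1}
#4 dst[0x0e+7] := {0x9a,0xd7,0xb5,0x1e,0xb1,0x71,0x03}
#5 dst[0x03+4] := {0xb5,0x1e,0xb1,0x71}
query mem[0x06]=0x71, mem[0x11]=0x1e, mem[0x03]=0xb5, mem[0x05]=0xb1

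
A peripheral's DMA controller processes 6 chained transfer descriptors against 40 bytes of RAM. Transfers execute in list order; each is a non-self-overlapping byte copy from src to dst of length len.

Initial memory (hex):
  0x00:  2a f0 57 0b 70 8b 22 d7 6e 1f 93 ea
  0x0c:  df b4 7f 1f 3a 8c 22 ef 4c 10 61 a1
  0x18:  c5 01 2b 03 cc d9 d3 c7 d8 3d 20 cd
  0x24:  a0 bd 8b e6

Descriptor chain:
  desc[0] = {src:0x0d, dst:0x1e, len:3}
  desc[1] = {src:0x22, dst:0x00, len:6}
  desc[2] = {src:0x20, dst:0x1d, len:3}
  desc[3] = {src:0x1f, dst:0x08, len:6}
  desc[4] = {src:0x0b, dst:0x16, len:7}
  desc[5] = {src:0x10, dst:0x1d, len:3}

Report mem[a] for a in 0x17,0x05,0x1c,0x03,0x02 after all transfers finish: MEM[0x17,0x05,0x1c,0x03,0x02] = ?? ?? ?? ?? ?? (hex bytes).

MEM[0x17,0x05,0x1c,0x03,0x02] = cd e6 8c bd a0

D0: mem[0x1e..0x20] <- [b4 7f 1f]
D1: mem[0x00..0x05] <- [20 cd a0 bd 8b e6]
D2: mem[0x1d..0x1f] <- [1f 3d 20]
D3: mem[0x08..0x0d] <- [20 1f 3d 20 cd a0]
D4: mem[0x16..0x1c] <- [20 cd a0 7f 1f 3a 8c]
D5: mem[0x1d..0x1f] <- [3a 8c 22]
query mem[0x17]=0xcd, mem[0x05]=0xe6, mem[0x1c]=0x8c, mem[0x03]=0xbd, mem[0x02]=0xa0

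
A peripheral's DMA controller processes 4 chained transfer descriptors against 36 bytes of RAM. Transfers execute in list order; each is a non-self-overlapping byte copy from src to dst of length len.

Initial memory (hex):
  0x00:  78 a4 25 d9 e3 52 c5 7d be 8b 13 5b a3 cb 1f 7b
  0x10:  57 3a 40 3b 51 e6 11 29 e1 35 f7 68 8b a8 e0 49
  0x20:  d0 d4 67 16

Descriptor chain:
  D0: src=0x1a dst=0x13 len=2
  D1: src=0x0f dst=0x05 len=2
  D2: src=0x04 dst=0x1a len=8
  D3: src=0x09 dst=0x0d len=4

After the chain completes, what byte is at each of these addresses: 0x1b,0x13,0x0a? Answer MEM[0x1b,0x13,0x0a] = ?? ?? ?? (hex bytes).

MEM[0x1b,0x13,0x0a] = 7b f7 13

#0 dst[0x13+2] := {0xf7,0x68}
#1 dst[0x05+2] := {0x7b,0x57}
#2 dst[0x1a+8] := {0xe3,0x7b,0x57,0x7d,0xbe,0x8b,0x13,0x5b}
#3 dst[0x0d+4] := {0x8b,0x13,0x5b,0xa3}
query mem[0x1b]=0x7b, mem[0x13]=0xf7, mem[0x0a]=0x13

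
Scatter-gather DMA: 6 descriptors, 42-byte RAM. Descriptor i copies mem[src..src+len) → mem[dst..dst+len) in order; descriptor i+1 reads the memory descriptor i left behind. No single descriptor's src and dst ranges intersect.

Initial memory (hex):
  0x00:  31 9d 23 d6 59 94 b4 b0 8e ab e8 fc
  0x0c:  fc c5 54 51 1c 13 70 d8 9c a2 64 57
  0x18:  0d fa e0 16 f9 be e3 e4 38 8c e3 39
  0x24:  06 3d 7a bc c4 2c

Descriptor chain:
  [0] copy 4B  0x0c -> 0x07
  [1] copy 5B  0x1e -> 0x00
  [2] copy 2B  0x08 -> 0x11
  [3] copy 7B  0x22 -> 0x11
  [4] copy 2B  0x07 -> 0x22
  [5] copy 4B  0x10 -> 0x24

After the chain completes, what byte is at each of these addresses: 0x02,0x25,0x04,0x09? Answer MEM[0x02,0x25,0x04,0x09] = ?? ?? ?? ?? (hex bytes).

D0: mem[0x07..0x0a] <- [fc c5 54 51]
D1: mem[0x00..0x04] <- [e3 e4 38 8c e3]
D2: mem[0x11..0x12] <- [c5 54]
D3: mem[0x11..0x17] <- [e3 39 06 3d 7a bc c4]
D4: mem[0x22..0x23] <- [fc c5]
D5: mem[0x24..0x27] <- [1c e3 39 06]
query mem[0x02]=0x38, mem[0x25]=0xe3, mem[0x04]=0xe3, mem[0x09]=0x54

MEM[0x02,0x25,0x04,0x09] = 38 e3 e3 54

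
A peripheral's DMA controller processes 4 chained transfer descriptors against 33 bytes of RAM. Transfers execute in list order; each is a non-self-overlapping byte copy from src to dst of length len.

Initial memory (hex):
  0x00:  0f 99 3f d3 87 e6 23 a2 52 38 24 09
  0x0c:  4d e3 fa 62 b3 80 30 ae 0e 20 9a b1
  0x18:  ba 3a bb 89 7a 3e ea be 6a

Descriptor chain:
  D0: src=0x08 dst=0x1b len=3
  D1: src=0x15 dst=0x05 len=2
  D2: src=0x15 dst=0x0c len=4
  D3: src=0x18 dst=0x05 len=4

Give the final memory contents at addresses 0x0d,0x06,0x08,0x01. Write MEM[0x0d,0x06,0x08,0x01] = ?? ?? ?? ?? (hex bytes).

MEM[0x0d,0x06,0x08,0x01] = 9a 3a 52 99

#0 dst[0x1b+3] := {0x52,0x38,0x24}
#1 dst[0x05+2] := {0x20,0x9a}
#2 dst[0x0c+4] := {0x20,0x9a,0xb1,0xba}
#3 dst[0x05+4] := {0xba,0x3a,0xbb,0x52}
query mem[0x0d]=0x9a, mem[0x06]=0x3a, mem[0x08]=0x52, mem[0x01]=0x99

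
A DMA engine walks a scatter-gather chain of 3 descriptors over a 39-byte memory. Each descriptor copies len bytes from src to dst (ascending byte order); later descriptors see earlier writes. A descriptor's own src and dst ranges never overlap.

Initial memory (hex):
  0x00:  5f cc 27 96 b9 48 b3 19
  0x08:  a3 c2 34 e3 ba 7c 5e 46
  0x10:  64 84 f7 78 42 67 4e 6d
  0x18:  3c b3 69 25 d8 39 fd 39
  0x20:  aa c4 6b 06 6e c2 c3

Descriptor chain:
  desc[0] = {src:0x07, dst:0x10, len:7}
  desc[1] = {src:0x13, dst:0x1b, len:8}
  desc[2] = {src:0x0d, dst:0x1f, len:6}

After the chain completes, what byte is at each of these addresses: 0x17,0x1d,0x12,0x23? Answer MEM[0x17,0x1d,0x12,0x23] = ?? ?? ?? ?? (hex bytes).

D0: mem[0x10..0x16] <- [19 a3 c2 34 e3 ba 7c]
D1: mem[0x1b..0x22] <- [34 e3 ba 7c 6d 3c b3 69]
D2: mem[0x1f..0x24] <- [7c 5e 46 19 a3 c2]
query mem[0x17]=0x6d, mem[0x1d]=0xba, mem[0x12]=0xc2, mem[0x23]=0xa3

MEM[0x17,0x1d,0x12,0x23] = 6d ba c2 a3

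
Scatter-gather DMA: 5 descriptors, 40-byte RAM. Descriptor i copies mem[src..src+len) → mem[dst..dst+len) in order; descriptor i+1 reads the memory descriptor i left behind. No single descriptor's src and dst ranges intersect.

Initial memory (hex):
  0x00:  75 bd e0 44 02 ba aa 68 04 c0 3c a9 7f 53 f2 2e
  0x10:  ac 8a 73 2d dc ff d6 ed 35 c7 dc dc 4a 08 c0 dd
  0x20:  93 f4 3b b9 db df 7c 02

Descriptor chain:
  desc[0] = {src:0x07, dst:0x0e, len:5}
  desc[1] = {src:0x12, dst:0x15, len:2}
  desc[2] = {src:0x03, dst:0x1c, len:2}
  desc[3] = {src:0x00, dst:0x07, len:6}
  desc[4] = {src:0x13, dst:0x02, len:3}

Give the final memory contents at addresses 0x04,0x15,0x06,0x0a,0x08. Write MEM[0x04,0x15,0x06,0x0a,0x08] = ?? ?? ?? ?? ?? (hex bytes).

MEM[0x04,0x15,0x06,0x0a,0x08] = a9 a9 aa 44 bd

[0] 0x07->0x0e len=5 : 68 04 c0 3c a9
[1] 0x12->0x15 len=2 : a9 2d
[2] 0x03->0x1c len=2 : 44 02
[3] 0x00->0x07 len=6 : 75 bd e0 44 02 ba
[4] 0x13->0x02 len=3 : 2d dc a9
query mem[0x04]=0xa9, mem[0x15]=0xa9, mem[0x06]=0xaa, mem[0x0a]=0x44, mem[0x08]=0xbd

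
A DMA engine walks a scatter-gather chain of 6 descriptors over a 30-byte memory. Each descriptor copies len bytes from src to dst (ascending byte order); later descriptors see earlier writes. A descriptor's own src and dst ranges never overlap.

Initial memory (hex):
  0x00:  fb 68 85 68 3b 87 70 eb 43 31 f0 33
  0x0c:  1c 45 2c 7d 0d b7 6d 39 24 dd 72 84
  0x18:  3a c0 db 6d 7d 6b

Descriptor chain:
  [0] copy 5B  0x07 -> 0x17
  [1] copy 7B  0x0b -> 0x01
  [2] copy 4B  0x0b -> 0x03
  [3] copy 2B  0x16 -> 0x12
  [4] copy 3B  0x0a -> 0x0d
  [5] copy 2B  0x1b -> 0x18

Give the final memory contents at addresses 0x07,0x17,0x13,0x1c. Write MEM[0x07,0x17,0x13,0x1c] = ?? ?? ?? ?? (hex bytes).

  after D0: wrote 5B at 0x17 = eb4331f033
  after D1: wrote 7B at 0x01 = 331c452c7d0db7
  after D2: wrote 4B at 0x03 = 331c452c
  after D3: wrote 2B at 0x12 = 72eb
  after D4: wrote 3B at 0x0d = f0331c
  after D5: wrote 2B at 0x18 = 337d
query mem[0x07]=0xb7, mem[0x17]=0xeb, mem[0x13]=0xeb, mem[0x1c]=0x7d

MEM[0x07,0x17,0x13,0x1c] = b7 eb eb 7d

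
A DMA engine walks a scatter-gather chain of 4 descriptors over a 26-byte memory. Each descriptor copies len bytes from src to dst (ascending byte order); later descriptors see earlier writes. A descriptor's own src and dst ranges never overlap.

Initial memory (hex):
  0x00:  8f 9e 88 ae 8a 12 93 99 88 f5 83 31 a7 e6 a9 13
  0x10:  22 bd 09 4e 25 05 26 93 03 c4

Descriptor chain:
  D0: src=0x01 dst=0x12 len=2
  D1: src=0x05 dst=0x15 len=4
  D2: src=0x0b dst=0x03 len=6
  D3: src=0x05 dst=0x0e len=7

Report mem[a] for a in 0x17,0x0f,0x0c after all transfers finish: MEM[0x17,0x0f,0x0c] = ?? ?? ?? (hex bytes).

MEM[0x17,0x0f,0x0c] = 99 a9 a7

#0 dst[0x12+2] := {0x9e,0x88}
#1 dst[0x15+4] := {0x12,0x93,0x99,0x88}
#2 dst[0x03+6] := {0x31,0xa7,0xe6,0xa9,0x13,0x22}
#3 dst[0x0e+7] := {0xe6,0xa9,0x13,0x22,0xf5,0x83,0x31}
query mem[0x17]=0x99, mem[0x0f]=0xa9, mem[0x0c]=0xa7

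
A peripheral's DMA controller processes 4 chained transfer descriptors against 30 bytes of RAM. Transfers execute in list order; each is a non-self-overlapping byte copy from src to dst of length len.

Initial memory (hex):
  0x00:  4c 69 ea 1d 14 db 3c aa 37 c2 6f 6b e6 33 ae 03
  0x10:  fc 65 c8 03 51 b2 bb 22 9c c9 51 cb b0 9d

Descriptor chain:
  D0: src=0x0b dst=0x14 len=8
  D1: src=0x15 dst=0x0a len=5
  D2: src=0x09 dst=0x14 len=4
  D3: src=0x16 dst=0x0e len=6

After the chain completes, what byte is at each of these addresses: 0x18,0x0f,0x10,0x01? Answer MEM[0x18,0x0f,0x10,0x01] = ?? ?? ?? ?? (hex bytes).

[0] 0x0b->0x14 len=8 : 6b e6 33 ae 03 fc 65 c8
[1] 0x15->0x0a len=5 : e6 33 ae 03 fc
[2] 0x09->0x14 len=4 : c2 e6 33 ae
[3] 0x16->0x0e len=6 : 33 ae 03 fc 65 c8
query mem[0x18]=0x03, mem[0x0f]=0xae, mem[0x10]=0x03, mem[0x01]=0x69

MEM[0x18,0x0f,0x10,0x01] = 03 ae 03 69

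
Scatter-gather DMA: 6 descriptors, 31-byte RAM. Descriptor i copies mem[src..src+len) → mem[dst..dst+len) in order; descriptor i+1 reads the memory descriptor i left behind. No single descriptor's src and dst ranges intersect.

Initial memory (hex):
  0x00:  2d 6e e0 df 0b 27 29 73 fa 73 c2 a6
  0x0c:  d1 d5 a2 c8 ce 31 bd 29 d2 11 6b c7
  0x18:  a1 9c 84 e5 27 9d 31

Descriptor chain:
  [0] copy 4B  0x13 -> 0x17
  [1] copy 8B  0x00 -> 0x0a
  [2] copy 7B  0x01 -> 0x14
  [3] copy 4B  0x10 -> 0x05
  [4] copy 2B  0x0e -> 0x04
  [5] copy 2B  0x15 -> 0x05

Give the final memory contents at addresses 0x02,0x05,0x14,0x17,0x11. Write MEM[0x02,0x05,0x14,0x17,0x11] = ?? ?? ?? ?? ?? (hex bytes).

  after D0: wrote 4B at 0x17 = 29d2116b
  after D1: wrote 8B at 0x0a = 2d6ee0df0b272973
  after D2: wrote 7B at 0x14 = 6ee0df0b272973
  after D3: wrote 4B at 0x05 = 2973bd29
  after D4: wrote 2B at 0x04 = 0b27
  after D5: wrote 2B at 0x05 = e0df
query mem[0x02]=0xe0, mem[0x05]=0xe0, mem[0x14]=0x6e, mem[0x17]=0x0b, mem[0x11]=0x73

MEM[0x02,0x05,0x14,0x17,0x11] = e0 e0 6e 0b 73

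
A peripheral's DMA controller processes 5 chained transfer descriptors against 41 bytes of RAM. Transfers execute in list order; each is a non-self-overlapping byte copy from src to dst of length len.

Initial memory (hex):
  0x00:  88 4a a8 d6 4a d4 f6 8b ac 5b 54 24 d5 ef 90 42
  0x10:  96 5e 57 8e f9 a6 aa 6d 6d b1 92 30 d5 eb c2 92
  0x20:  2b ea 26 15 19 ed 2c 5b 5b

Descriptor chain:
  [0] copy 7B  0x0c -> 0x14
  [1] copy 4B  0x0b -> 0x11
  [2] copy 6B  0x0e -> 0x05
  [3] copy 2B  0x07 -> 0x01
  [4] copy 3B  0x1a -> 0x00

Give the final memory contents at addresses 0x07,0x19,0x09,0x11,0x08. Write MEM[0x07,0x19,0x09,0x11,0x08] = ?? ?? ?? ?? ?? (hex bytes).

MEM[0x07,0x19,0x09,0x11,0x08] = 96 5e d5 24 24

D0: mem[0x14..0x1a] <- [d5 ef 90 42 96 5e 57]
D1: mem[0x11..0x14] <- [24 d5 ef 90]
D2: mem[0x05..0x0a] <- [90 42 96 24 d5 ef]
D3: mem[0x01..0x02] <- [96 24]
D4: mem[0x00..0x02] <- [57 30 d5]
query mem[0x07]=0x96, mem[0x19]=0x5e, mem[0x09]=0xd5, mem[0x11]=0x24, mem[0x08]=0x24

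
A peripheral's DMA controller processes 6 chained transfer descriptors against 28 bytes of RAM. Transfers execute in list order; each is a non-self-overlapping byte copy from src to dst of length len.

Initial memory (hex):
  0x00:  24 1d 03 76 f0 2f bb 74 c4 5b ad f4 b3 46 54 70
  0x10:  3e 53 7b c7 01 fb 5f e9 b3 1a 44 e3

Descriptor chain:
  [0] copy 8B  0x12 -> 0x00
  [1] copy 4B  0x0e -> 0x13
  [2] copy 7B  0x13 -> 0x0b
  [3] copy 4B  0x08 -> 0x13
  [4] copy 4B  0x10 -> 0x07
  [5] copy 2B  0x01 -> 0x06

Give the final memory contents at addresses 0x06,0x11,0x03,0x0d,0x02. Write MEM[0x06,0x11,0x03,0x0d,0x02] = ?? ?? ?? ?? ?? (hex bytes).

MEM[0x06,0x11,0x03,0x0d,0x02] = c7 1a fb 3e 01

[0] 0x12->0x00 len=8 : 7b c7 01 fb 5f e9 b3 1a
[1] 0x0e->0x13 len=4 : 54 70 3e 53
[2] 0x13->0x0b len=7 : 54 70 3e 53 e9 b3 1a
[3] 0x08->0x13 len=4 : c4 5b ad 54
[4] 0x10->0x07 len=4 : b3 1a 7b c4
[5] 0x01->0x06 len=2 : c7 01
query mem[0x06]=0xc7, mem[0x11]=0x1a, mem[0x03]=0xfb, mem[0x0d]=0x3e, mem[0x02]=0x01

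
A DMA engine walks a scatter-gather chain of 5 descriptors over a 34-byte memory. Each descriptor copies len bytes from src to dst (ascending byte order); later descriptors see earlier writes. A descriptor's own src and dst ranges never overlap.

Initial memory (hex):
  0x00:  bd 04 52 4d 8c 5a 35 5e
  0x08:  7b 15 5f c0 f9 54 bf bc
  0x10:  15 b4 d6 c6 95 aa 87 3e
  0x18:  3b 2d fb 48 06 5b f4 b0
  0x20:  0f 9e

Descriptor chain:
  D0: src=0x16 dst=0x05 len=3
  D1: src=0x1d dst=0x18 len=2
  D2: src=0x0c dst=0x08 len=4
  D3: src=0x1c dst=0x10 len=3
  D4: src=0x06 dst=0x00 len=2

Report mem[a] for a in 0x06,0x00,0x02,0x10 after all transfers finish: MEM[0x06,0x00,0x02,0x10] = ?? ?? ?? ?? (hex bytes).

MEM[0x06,0x00,0x02,0x10] = 3e 3e 52 06

[0] 0x16->0x05 len=3 : 87 3e 3b
[1] 0x1d->0x18 len=2 : 5b f4
[2] 0x0c->0x08 len=4 : f9 54 bf bc
[3] 0x1c->0x10 len=3 : 06 5b f4
[4] 0x06->0x00 len=2 : 3e 3b
query mem[0x06]=0x3e, mem[0x00]=0x3e, mem[0x02]=0x52, mem[0x10]=0x06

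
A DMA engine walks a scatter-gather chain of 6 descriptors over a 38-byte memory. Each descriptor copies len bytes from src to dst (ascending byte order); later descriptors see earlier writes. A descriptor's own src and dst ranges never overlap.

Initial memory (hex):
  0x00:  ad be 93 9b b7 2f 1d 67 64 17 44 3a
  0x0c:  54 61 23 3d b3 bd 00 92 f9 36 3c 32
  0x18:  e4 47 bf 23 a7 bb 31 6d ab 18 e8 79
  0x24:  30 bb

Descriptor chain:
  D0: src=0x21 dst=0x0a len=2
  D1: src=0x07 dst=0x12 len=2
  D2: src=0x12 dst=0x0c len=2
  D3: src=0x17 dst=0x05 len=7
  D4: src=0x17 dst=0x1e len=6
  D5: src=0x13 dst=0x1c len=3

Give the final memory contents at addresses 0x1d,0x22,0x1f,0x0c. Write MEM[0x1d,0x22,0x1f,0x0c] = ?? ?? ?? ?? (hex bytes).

D0: mem[0x0a..0x0b] <- [18 e8]
D1: mem[0x12..0x13] <- [67 64]
D2: mem[0x0c..0x0d] <- [67 64]
D3: mem[0x05..0x0b] <- [32 e4 47 bf 23 a7 bb]
D4: mem[0x1e..0x23] <- [32 e4 47 bf 23 a7]
D5: mem[0x1c..0x1e] <- [64 f9 36]
query mem[0x1d]=0xf9, mem[0x22]=0x23, mem[0x1f]=0xe4, mem[0x0c]=0x67

MEM[0x1d,0x22,0x1f,0x0c] = f9 23 e4 67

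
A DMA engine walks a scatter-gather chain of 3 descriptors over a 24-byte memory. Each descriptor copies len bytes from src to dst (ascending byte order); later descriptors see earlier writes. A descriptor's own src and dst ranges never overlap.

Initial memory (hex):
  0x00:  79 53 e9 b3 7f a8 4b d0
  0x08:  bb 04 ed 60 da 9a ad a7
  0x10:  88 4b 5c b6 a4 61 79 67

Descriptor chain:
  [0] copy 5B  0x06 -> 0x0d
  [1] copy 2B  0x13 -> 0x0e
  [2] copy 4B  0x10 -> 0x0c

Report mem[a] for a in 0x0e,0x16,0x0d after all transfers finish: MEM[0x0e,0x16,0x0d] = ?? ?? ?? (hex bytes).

MEM[0x0e,0x16,0x0d] = 5c 79 ed

  after D0: wrote 5B at 0x0d = 4bd0bb04ed
  after D1: wrote 2B at 0x0e = b6a4
  after D2: wrote 4B at 0x0c = 04ed5cb6
query mem[0x0e]=0x5c, mem[0x16]=0x79, mem[0x0d]=0xed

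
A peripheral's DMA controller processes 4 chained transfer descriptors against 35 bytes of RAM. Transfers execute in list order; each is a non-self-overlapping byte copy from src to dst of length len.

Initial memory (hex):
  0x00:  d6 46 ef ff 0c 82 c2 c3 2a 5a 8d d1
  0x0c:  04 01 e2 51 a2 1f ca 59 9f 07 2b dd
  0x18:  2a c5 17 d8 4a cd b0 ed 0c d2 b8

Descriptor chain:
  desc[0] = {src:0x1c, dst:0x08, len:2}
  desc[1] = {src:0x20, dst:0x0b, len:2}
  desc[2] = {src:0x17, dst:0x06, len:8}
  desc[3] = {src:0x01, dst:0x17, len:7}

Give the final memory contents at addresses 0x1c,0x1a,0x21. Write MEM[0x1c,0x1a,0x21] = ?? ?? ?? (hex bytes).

MEM[0x1c,0x1a,0x21] = dd 0c d2

[0] 0x1c->0x08 len=2 : 4a cd
[1] 0x20->0x0b len=2 : 0c d2
[2] 0x17->0x06 len=8 : dd 2a c5 17 d8 4a cd b0
[3] 0x01->0x17 len=7 : 46 ef ff 0c 82 dd 2a
query mem[0x1c]=0xdd, mem[0x1a]=0x0c, mem[0x21]=0xd2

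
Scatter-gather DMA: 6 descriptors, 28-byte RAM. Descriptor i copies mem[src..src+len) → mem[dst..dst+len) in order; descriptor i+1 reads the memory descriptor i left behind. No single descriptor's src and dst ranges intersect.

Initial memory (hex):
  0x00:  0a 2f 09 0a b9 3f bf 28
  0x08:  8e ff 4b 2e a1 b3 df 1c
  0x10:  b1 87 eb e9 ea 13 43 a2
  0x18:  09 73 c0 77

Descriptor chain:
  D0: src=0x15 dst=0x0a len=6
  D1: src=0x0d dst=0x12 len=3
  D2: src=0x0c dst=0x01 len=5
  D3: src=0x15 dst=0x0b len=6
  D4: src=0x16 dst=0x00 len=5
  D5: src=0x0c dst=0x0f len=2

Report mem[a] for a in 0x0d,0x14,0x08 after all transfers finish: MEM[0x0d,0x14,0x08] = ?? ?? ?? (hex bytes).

[0] 0x15->0x0a len=6 : 13 43 a2 09 73 c0
[1] 0x0d->0x12 len=3 : 09 73 c0
[2] 0x0c->0x01 len=5 : a2 09 73 c0 b1
[3] 0x15->0x0b len=6 : 13 43 a2 09 73 c0
[4] 0x16->0x00 len=5 : 43 a2 09 73 c0
[5] 0x0c->0x0f len=2 : 43 a2
query mem[0x0d]=0xa2, mem[0x14]=0xc0, mem[0x08]=0x8e

MEM[0x0d,0x14,0x08] = a2 c0 8e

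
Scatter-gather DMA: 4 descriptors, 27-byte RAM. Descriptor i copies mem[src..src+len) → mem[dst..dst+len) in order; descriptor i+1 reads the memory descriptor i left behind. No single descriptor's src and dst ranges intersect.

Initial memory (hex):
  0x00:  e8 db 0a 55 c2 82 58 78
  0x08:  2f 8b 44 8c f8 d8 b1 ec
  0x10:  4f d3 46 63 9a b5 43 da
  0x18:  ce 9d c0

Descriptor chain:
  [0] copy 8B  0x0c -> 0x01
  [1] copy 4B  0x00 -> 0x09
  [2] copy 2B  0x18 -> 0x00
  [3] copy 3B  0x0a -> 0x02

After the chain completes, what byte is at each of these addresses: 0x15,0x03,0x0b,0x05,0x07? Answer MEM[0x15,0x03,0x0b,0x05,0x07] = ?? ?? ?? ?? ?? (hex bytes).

MEM[0x15,0x03,0x0b,0x05,0x07] = b5 d8 d8 4f 46

[0] 0x0c->0x01 len=8 : f8 d8 b1 ec 4f d3 46 63
[1] 0x00->0x09 len=4 : e8 f8 d8 b1
[2] 0x18->0x00 len=2 : ce 9d
[3] 0x0a->0x02 len=3 : f8 d8 b1
query mem[0x15]=0xb5, mem[0x03]=0xd8, mem[0x0b]=0xd8, mem[0x05]=0x4f, mem[0x07]=0x46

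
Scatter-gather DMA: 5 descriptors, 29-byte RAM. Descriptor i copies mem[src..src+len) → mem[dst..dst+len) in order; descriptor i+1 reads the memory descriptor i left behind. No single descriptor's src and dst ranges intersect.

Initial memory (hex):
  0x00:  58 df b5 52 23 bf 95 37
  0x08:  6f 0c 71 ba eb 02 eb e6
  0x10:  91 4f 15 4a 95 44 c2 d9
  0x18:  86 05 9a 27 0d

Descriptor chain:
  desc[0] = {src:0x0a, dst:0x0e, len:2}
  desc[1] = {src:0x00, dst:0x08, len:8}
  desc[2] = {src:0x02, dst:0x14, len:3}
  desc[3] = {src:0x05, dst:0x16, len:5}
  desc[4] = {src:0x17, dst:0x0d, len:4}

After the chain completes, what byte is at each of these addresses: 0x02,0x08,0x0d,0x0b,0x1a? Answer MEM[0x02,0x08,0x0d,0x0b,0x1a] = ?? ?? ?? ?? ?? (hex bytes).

D0: mem[0x0e..0x0f] <- [71 ba]
D1: mem[0x08..0x0f] <- [58 df b5 52 23 bf 95 37]
D2: mem[0x14..0x16] <- [b5 52 23]
D3: mem[0x16..0x1a] <- [bf 95 37 58 df]
D4: mem[0x0d..0x10] <- [95 37 58 df]
query mem[0x02]=0xb5, mem[0x08]=0x58, mem[0x0d]=0x95, mem[0x0b]=0x52, mem[0x1a]=0xdf

MEM[0x02,0x08,0x0d,0x0b,0x1a] = b5 58 95 52 df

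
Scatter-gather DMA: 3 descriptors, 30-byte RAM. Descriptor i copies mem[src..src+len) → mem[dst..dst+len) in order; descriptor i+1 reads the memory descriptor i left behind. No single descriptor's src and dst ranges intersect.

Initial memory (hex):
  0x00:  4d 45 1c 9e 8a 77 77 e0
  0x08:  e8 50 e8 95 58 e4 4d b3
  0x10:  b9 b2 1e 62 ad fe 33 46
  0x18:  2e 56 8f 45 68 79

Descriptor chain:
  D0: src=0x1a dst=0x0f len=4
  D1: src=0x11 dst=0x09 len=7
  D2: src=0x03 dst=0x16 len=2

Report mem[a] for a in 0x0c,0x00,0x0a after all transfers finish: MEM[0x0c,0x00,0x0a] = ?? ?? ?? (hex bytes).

MEM[0x0c,0x00,0x0a] = ad 4d 79

[0] 0x1a->0x0f len=4 : 8f 45 68 79
[1] 0x11->0x09 len=7 : 68 79 62 ad fe 33 46
[2] 0x03->0x16 len=2 : 9e 8a
query mem[0x0c]=0xad, mem[0x00]=0x4d, mem[0x0a]=0x79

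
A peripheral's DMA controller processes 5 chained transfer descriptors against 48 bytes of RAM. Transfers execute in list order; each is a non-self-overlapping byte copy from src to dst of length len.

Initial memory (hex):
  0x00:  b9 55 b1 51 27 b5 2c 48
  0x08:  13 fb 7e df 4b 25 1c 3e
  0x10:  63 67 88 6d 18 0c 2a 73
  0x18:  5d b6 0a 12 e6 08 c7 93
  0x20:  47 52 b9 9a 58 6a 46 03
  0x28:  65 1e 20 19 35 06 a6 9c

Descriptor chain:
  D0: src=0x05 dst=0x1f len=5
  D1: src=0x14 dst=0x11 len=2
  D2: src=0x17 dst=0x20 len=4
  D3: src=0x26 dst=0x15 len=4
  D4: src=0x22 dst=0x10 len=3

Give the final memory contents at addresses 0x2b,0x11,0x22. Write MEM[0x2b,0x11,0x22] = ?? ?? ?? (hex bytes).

MEM[0x2b,0x11,0x22] = 19 0a b6

#0 dst[0x1f+5] := {0xb5,0x2c,0x48,0x13,0xfb}
#1 dst[0x11+2] := {0x18,0x0c}
#2 dst[0x20+4] := {0x73,0x5d,0xb6,0x0a}
#3 dst[0x15+4] := {0x46,0x03,0x65,0x1e}
#4 dst[0x10+3] := {0xb6,0x0a,0x58}
query mem[0x2b]=0x19, mem[0x11]=0x0a, mem[0x22]=0xb6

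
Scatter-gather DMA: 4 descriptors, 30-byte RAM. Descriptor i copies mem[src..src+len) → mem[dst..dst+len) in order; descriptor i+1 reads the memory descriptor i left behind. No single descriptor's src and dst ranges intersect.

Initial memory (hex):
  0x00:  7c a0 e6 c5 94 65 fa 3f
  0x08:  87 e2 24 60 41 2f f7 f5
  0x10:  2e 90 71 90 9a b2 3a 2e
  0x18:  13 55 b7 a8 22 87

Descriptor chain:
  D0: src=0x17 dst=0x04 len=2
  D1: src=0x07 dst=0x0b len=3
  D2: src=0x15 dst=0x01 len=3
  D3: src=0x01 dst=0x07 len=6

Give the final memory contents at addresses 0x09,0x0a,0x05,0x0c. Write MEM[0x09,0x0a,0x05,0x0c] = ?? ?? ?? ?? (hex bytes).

[0] 0x17->0x04 len=2 : 2e 13
[1] 0x07->0x0b len=3 : 3f 87 e2
[2] 0x15->0x01 len=3 : b2 3a 2e
[3] 0x01->0x07 len=6 : b2 3a 2e 2e 13 fa
query mem[0x09]=0x2e, mem[0x0a]=0x2e, mem[0x05]=0x13, mem[0x0c]=0xfa

MEM[0x09,0x0a,0x05,0x0c] = 2e 2e 13 fa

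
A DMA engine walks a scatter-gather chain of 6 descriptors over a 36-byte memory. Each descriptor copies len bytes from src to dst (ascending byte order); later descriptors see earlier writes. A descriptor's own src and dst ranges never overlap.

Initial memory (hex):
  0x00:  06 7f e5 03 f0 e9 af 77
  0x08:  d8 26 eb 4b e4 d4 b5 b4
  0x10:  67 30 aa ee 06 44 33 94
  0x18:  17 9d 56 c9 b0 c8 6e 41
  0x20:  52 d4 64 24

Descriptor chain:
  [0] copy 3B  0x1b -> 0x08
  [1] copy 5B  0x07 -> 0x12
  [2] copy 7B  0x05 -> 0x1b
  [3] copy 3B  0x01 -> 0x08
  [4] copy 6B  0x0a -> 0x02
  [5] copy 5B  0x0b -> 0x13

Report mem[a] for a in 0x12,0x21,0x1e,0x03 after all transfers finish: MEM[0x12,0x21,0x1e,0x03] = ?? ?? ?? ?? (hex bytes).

MEM[0x12,0x21,0x1e,0x03] = 77 4b c9 4b

[0] 0x1b->0x08 len=3 : c9 b0 c8
[1] 0x07->0x12 len=5 : 77 c9 b0 c8 4b
[2] 0x05->0x1b len=7 : e9 af 77 c9 b0 c8 4b
[3] 0x01->0x08 len=3 : 7f e5 03
[4] 0x0a->0x02 len=6 : 03 4b e4 d4 b5 b4
[5] 0x0b->0x13 len=5 : 4b e4 d4 b5 b4
query mem[0x12]=0x77, mem[0x21]=0x4b, mem[0x1e]=0xc9, mem[0x03]=0x4b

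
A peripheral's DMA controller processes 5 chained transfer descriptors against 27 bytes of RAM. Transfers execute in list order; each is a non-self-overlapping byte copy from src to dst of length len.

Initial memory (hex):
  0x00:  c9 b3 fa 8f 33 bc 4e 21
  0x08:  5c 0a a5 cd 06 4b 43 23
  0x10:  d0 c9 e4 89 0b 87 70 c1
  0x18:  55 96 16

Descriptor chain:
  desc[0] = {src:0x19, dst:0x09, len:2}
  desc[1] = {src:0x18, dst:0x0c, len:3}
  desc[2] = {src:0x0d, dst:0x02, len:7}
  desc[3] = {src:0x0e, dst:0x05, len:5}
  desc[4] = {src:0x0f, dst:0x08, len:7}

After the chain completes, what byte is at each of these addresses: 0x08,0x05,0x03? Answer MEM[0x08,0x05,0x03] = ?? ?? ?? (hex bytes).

MEM[0x08,0x05,0x03] = 23 16 16

#0 dst[0x09+2] := {0x96,0x16}
#1 dst[0x0c+3] := {0x55,0x96,0x16}
#2 dst[0x02+7] := {0x96,0x16,0x23,0xd0,0xc9,0xe4,0x89}
#3 dst[0x05+5] := {0x16,0x23,0xd0,0xc9,0xe4}
#4 dst[0x08+7] := {0x23,0xd0,0xc9,0xe4,0x89,0x0b,0x87}
query mem[0x08]=0x23, mem[0x05]=0x16, mem[0x03]=0x16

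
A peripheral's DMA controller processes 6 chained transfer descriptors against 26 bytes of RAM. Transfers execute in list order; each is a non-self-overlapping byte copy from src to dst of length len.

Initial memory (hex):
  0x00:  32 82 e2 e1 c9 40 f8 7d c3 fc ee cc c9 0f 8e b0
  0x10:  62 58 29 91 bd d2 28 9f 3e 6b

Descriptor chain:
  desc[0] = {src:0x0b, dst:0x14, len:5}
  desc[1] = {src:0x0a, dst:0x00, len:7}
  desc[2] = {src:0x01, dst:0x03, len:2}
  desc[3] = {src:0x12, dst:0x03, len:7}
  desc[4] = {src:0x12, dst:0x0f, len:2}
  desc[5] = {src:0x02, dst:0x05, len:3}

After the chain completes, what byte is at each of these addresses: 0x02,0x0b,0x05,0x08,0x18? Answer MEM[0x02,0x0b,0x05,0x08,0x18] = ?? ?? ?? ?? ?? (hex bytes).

MEM[0x02,0x0b,0x05,0x08,0x18] = c9 cc c9 8e b0

[0] 0x0b->0x14 len=5 : cc c9 0f 8e b0
[1] 0x0a->0x00 len=7 : ee cc c9 0f 8e b0 62
[2] 0x01->0x03 len=2 : cc c9
[3] 0x12->0x03 len=7 : 29 91 cc c9 0f 8e b0
[4] 0x12->0x0f len=2 : 29 91
[5] 0x02->0x05 len=3 : c9 29 91
query mem[0x02]=0xc9, mem[0x0b]=0xcc, mem[0x05]=0xc9, mem[0x08]=0x8e, mem[0x18]=0xb0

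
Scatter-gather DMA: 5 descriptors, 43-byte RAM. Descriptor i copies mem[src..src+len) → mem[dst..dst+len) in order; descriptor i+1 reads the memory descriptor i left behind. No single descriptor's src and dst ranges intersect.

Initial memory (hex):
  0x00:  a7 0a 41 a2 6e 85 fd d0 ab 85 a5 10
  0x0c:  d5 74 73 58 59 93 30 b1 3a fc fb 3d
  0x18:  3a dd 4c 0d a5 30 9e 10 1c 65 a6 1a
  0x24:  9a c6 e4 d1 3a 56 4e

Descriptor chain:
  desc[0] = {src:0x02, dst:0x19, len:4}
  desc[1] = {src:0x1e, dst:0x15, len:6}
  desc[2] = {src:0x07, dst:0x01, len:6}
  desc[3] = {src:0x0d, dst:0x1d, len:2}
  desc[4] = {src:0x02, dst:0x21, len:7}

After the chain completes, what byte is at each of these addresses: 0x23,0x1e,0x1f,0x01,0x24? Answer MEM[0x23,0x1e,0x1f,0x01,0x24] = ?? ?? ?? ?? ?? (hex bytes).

  after D0: wrote 4B at 0x19 = 41a26e85
  after D1: wrote 6B at 0x15 = 9e101c65a61a
  after D2: wrote 6B at 0x01 = d0ab85a510d5
  after D3: wrote 2B at 0x1d = 7473
  after D4: wrote 7B at 0x21 = ab85a510d5d0ab
query mem[0x23]=0xa5, mem[0x1e]=0x73, mem[0x1f]=0x10, mem[0x01]=0xd0, mem[0x24]=0x10

MEM[0x23,0x1e,0x1f,0x01,0x24] = a5 73 10 d0 10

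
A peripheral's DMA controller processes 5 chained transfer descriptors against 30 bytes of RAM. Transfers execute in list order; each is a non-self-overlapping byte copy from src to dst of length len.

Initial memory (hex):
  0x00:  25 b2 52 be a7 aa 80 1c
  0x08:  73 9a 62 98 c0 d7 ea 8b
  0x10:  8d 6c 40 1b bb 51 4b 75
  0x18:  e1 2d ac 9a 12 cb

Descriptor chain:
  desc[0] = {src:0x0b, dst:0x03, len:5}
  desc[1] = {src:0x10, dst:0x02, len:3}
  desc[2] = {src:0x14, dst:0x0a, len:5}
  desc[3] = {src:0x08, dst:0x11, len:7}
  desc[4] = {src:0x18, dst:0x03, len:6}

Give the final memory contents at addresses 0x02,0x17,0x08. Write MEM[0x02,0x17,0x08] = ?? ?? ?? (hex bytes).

#0 dst[0x03+5] := {0x98,0xc0,0xd7,0xea,0x8b}
#1 dst[0x02+3] := {0x8d,0x6c,0x40}
#2 dst[0x0a+5] := {0xbb,0x51,0x4b,0x75,0xe1}
#3 dst[0x11+7] := {0x73,0x9a,0xbb,0x51,0x4b,0x75,0xe1}
#4 dst[0x03+6] := {0xe1,0x2d,0xac,0x9a,0x12,0xcb}
query mem[0x02]=0x8d, mem[0x17]=0xe1, mem[0x08]=0xcb

MEM[0x02,0x17,0x08] = 8d e1 cb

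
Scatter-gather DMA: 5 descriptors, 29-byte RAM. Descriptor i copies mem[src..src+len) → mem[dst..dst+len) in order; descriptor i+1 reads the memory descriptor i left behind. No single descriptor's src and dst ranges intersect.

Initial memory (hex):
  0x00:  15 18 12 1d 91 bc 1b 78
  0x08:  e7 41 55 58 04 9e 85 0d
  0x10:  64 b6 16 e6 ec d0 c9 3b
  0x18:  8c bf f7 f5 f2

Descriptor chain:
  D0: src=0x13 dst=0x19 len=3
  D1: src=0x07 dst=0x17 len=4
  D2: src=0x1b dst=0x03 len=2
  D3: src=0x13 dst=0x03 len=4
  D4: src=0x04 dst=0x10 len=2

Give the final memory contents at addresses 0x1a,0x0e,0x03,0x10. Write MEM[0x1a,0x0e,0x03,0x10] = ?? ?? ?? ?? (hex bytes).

MEM[0x1a,0x0e,0x03,0x10] = 55 85 e6 ec

  after D0: wrote 3B at 0x19 = e6ecd0
  after D1: wrote 4B at 0x17 = 78e74155
  after D2: wrote 2B at 0x03 = d0f2
  after D3: wrote 4B at 0x03 = e6ecd0c9
  after D4: wrote 2B at 0x10 = ecd0
query mem[0x1a]=0x55, mem[0x0e]=0x85, mem[0x03]=0xe6, mem[0x10]=0xec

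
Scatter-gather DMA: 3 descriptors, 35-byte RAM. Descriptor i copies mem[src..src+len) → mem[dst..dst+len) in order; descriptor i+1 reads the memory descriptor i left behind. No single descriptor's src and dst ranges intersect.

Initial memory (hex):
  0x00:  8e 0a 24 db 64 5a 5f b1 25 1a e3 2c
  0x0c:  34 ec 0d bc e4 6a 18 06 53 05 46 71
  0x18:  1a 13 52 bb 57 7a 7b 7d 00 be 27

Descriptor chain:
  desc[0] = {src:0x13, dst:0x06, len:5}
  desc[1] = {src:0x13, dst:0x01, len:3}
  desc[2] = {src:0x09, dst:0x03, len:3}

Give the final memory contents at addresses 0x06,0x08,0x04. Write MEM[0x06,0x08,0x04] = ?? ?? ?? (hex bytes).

D0: mem[0x06..0x0a] <- [06 53 05 46 71]
D1: mem[0x01..0x03] <- [06 53 05]
D2: mem[0x03..0x05] <- [46 71 2c]
query mem[0x06]=0x06, mem[0x08]=0x05, mem[0x04]=0x71

MEM[0x06,0x08,0x04] = 06 05 71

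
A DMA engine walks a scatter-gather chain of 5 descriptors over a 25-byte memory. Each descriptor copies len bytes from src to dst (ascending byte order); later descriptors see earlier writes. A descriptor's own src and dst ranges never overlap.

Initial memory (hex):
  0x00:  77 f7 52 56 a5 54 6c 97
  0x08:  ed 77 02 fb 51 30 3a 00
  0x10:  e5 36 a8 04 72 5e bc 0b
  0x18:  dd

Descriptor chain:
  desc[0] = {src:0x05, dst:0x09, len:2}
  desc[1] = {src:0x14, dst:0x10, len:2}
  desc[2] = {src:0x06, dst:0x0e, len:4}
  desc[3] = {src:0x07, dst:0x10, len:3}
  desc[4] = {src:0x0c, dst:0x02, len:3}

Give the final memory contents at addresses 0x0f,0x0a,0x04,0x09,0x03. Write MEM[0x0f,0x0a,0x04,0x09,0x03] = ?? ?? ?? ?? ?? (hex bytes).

  after D0: wrote 2B at 0x09 = 546c
  after D1: wrote 2B at 0x10 = 725e
  after D2: wrote 4B at 0x0e = 6c97ed54
  after D3: wrote 3B at 0x10 = 97ed54
  after D4: wrote 3B at 0x02 = 51306c
query mem[0x0f]=0x97, mem[0x0a]=0x6c, mem[0x04]=0x6c, mem[0x09]=0x54, mem[0x03]=0x30

MEM[0x0f,0x0a,0x04,0x09,0x03] = 97 6c 6c 54 30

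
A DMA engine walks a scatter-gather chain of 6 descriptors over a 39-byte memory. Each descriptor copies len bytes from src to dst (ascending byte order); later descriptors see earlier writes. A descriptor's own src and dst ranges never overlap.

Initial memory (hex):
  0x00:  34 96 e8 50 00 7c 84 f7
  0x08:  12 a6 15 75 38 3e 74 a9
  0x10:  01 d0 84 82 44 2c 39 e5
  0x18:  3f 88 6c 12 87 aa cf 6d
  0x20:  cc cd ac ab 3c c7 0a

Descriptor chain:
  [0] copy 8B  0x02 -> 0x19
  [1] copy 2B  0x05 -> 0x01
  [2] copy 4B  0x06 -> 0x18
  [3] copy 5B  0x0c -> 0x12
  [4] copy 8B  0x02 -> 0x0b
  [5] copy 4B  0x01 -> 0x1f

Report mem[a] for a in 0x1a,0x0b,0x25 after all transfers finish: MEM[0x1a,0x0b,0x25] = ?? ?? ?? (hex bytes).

MEM[0x1a,0x0b,0x25] = 12 84 c7

  after D0: wrote 8B at 0x19 = e850007c84f712a6
  after D1: wrote 2B at 0x01 = 7c84
  after D2: wrote 4B at 0x18 = 84f712a6
  after D3: wrote 5B at 0x12 = 383e74a901
  after D4: wrote 8B at 0x0b = 8450007c84f712a6
  after D5: wrote 4B at 0x1f = 7c845000
query mem[0x1a]=0x12, mem[0x0b]=0x84, mem[0x25]=0xc7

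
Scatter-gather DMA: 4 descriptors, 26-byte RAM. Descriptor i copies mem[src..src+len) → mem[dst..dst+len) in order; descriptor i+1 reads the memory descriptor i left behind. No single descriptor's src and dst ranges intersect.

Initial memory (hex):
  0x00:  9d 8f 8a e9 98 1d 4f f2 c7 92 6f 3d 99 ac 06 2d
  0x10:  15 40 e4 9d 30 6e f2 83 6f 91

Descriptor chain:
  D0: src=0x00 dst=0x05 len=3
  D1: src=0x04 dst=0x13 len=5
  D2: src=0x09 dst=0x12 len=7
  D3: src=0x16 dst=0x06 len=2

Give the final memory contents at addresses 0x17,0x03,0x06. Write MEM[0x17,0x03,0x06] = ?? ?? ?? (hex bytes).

MEM[0x17,0x03,0x06] = 06 e9 ac

#0 dst[0x05+3] := {0x9d,0x8f,0x8a}
#1 dst[0x13+5] := {0x98,0x9d,0x8f,0x8a,0xc7}
#2 dst[0x12+7] := {0x92,0x6f,0x3d,0x99,0xac,0x06,0x2d}
#3 dst[0x06+2] := {0xac,0x06}
query mem[0x17]=0x06, mem[0x03]=0xe9, mem[0x06]=0xac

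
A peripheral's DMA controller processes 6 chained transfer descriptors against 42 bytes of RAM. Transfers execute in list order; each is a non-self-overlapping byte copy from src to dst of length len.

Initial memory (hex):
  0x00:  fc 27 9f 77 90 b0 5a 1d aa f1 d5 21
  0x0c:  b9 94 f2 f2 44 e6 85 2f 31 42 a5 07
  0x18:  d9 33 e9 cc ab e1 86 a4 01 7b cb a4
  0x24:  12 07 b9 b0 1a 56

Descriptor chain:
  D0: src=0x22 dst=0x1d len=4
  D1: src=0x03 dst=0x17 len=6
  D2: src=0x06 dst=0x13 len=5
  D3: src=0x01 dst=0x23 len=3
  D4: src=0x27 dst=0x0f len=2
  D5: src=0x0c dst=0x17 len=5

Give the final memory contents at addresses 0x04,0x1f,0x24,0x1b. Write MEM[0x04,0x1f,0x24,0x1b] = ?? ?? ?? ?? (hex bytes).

D0: mem[0x1d..0x20] <- [cb a4 12 07]
D1: mem[0x17..0x1c] <- [77 90 b0 5a 1d aa]
D2: mem[0x13..0x17] <- [5a 1d aa f1 d5]
D3: mem[0x23..0x25] <- [27 9f 77]
D4: mem[0x0f..0x10] <- [b0 1a]
D5: mem[0x17..0x1b] <- [b9 94 f2 b0 1a]
query mem[0x04]=0x90, mem[0x1f]=0x12, mem[0x24]=0x9f, mem[0x1b]=0x1a

MEM[0x04,0x1f,0x24,0x1b] = 90 12 9f 1a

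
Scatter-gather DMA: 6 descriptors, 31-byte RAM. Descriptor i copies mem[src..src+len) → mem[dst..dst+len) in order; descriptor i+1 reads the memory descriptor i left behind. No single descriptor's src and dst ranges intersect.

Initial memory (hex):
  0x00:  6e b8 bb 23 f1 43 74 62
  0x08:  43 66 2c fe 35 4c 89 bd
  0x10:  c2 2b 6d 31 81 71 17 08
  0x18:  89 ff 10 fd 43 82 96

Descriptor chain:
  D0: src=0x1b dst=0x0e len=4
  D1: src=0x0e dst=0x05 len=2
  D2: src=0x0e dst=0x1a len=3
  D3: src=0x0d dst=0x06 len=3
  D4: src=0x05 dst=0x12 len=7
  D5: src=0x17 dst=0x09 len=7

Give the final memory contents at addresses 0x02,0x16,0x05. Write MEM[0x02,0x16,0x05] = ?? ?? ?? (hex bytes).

MEM[0x02,0x16,0x05] = bb 66 fd

D0: mem[0x0e..0x11] <- [fd 43 82 96]
D1: mem[0x05..0x06] <- [fd 43]
D2: mem[0x1a..0x1c] <- [fd 43 82]
D3: mem[0x06..0x08] <- [4c fd 43]
D4: mem[0x12..0x18] <- [fd 4c fd 43 66 2c fe]
D5: mem[0x09..0x0f] <- [2c fe ff fd 43 82 82]
query mem[0x02]=0xbb, mem[0x16]=0x66, mem[0x05]=0xfd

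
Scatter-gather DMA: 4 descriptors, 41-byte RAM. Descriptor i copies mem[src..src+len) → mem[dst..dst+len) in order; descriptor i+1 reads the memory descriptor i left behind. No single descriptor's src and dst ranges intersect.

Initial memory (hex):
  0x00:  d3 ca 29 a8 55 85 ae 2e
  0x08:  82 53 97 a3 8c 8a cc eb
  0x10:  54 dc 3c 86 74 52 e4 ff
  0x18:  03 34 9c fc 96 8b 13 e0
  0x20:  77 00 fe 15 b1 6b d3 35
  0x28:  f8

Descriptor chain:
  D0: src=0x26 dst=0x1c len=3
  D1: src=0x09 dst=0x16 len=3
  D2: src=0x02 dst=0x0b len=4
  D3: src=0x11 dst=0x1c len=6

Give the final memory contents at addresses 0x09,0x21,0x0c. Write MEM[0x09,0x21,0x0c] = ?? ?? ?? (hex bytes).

MEM[0x09,0x21,0x0c] = 53 53 a8

[0] 0x26->0x1c len=3 : d3 35 f8
[1] 0x09->0x16 len=3 : 53 97 a3
[2] 0x02->0x0b len=4 : 29 a8 55 85
[3] 0x11->0x1c len=6 : dc 3c 86 74 52 53
query mem[0x09]=0x53, mem[0x21]=0x53, mem[0x0c]=0xa8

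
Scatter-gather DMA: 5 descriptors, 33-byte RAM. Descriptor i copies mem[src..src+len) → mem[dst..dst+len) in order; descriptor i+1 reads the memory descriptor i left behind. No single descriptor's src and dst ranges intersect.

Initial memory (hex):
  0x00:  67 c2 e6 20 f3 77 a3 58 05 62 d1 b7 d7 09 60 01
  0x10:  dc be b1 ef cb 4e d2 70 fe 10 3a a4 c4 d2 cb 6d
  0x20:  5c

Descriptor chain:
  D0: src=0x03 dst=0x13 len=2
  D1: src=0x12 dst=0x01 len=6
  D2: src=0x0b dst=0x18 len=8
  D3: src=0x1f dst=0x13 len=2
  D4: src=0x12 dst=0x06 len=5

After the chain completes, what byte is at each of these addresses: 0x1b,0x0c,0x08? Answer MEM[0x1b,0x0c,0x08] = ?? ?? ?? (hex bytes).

MEM[0x1b,0x0c,0x08] = 60 d7 5c

[0] 0x03->0x13 len=2 : 20 f3
[1] 0x12->0x01 len=6 : b1 20 f3 4e d2 70
[2] 0x0b->0x18 len=8 : b7 d7 09 60 01 dc be b1
[3] 0x1f->0x13 len=2 : b1 5c
[4] 0x12->0x06 len=5 : b1 b1 5c 4e d2
query mem[0x1b]=0x60, mem[0x0c]=0xd7, mem[0x08]=0x5c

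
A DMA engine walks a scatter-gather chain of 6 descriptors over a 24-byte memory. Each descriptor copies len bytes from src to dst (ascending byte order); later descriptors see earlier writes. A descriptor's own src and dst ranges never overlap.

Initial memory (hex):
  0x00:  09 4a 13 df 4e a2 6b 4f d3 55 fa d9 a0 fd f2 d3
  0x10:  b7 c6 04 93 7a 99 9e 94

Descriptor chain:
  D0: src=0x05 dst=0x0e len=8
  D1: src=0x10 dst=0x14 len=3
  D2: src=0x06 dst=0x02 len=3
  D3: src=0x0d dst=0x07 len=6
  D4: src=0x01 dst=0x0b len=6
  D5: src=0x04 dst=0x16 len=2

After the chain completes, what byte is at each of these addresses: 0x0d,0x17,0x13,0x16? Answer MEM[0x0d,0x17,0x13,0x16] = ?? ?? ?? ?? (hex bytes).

  after D0: wrote 8B at 0x0e = a26b4fd355fad9a0
  after D1: wrote 3B at 0x14 = 4fd355
  after D2: wrote 3B at 0x02 = 6b4fd3
  after D3: wrote 6B at 0x07 = fda26b4fd355
  after D4: wrote 6B at 0x0b = 4a6b4fd3a26b
  after D5: wrote 2B at 0x16 = d3a2
query mem[0x0d]=0x4f, mem[0x17]=0xa2, mem[0x13]=0xfa, mem[0x16]=0xd3

MEM[0x0d,0x17,0x13,0x16] = 4f a2 fa d3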